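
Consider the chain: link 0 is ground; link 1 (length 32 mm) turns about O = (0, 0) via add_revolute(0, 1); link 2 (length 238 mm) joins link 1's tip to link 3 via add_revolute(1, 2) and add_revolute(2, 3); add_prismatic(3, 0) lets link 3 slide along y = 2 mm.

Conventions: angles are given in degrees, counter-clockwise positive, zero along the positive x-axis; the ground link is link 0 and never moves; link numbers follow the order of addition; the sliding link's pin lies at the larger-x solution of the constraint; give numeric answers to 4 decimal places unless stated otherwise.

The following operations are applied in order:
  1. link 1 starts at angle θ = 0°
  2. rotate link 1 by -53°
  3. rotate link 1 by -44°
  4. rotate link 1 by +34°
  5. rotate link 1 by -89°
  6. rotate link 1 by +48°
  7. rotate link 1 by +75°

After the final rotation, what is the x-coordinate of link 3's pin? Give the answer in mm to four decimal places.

geometry: r = 32 mm, L = 238 mm, e = 2 mm; θ starts at 0°
rotate link 1 by -53°: θ ← 0° -53° = -53°
rotate link 1 by -44°: θ ← -53° -44° = -97°
rotate link 1 by +34°: θ ← -97° +34° = -63°
rotate link 1 by -89°: θ ← -63° -89° = -152°
rotate link 1 by +48°: θ ← -152° +48° = -104°
rotate link 1 by +75°: θ ← -104° +75° = -29°
crank pin P = (r cos θ, r sin θ) = (27.987831, -15.513908)
h = r sin θ − e = -15.513908 − 2 = -17.513908
x = r cos θ + √(L² − h²) = 27.987831 + 237.354720 = 265.342550

265.3426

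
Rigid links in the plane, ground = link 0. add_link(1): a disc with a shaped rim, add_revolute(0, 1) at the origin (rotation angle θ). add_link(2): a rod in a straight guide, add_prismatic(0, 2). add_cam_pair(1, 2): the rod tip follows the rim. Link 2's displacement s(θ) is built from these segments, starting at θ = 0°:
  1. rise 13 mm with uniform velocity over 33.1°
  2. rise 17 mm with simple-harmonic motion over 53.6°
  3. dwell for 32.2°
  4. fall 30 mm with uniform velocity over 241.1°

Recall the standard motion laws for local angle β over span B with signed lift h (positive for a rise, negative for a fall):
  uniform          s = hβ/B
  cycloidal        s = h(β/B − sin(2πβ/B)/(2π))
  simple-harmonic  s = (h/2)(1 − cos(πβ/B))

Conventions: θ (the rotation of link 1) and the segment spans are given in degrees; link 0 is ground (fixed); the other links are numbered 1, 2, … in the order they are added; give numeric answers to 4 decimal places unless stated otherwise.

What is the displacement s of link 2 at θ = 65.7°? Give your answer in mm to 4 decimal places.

segment 1 (0° to 33.1°, uniform, h = 13) is passed completely: s = 0.0000 + (13) = 13.0000
θ = 65.7° falls in segment 2 (33.1° to 86.7°, simple-harmonic, h = 17): β = 65.7 − 33.1 = 32.6°, B = 53.6°; Δs = 17/2·(1 − cos(π·0.6082)) = 11.3342; s = 13.0000 + 11.3342 = 24.3342

24.3342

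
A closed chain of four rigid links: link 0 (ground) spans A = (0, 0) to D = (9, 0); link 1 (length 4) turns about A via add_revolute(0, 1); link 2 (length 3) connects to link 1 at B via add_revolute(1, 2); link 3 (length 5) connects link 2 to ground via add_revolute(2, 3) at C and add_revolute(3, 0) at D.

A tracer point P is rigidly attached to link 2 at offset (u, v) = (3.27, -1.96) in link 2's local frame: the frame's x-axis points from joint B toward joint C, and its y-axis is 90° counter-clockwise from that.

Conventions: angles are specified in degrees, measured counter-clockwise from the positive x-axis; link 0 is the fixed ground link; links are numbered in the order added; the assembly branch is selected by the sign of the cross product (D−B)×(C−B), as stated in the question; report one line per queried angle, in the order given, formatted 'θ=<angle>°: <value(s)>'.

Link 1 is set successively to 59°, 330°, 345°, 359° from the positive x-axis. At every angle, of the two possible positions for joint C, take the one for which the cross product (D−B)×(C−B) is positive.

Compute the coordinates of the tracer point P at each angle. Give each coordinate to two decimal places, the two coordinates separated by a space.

A=(0,0), D=(9.00,0)
θ=59°: B = A + 4.00·(cos59°, sin59°) = (2.0602, 3.4287)
θ=59°: |BD| = 7.7406
θ=59°: circle(B,3.00) ∩ circle(D,5.00): a=2.8368, h=0.9760
θ=59°:   candidates: C₊=(5.0358,3.0471) cross=7.555; C₋=(4.1712,1.2971) cross=-7.555
θ=59°:   branch + wants cross > 0 → take C=(5.0358,3.0471) (cross=7.555)
θ=59°: ex = (C−B)/|BC| = (0.9919,-0.1272); ey = (0.1272,0.9919)
θ=59°: P = B + 3.27·ex + -1.96·ey = (5.0543,1.0687)
θ=330°: B = A + 4.00·(cos330°, sin330°) = (3.4641, -2.0000)
θ=330°: |BD| = 5.8861
θ=330°: circle(B,3.00) ∩ circle(D,5.00): a=1.5839, h=2.5478
θ=330°:   candidates: C₊=(4.0881,0.9344) cross=14.997; C₋=(5.8195,-3.8580) cross=-14.997
θ=330°:   branch + wants cross > 0 → take C=(4.0881,0.9344) (cross=14.997)
θ=330°: ex = (C−B)/|BC| = (0.2080,0.9781); ey = (-0.9781,0.2080)
θ=330°: P = B + 3.27·ex + -1.96·ey = (6.0614,0.7908)
θ=345°: B = A + 4.00·(cos345°, sin345°) = (3.8637, -1.0353)
θ=345°: |BD| = 5.2396
θ=345°: circle(B,3.00) ∩ circle(D,5.00): a=1.0930, h=2.7938
θ=345°:   candidates: C₊=(4.3831,1.9194) cross=14.638; C₋=(5.4871,-3.5581) cross=-14.638
θ=345°:   branch + wants cross > 0 → take C=(4.3831,1.9194) (cross=14.638)
θ=345°: ex = (C−B)/|BC| = (0.1731,0.9849); ey = (-0.9849,0.1731)
θ=345°: P = B + 3.27·ex + -1.96·ey = (6.3602,1.8460)
θ=359°: B = A + 4.00·(cos359°, sin359°) = (3.9994, -0.0698)
θ=359°: |BD| = 5.0011
θ=359°: circle(B,3.00) ∩ circle(D,5.00): a=0.9009, h=2.8615
θ=359°:   candidates: C₊=(4.8603,2.8040) cross=14.311; C₋=(4.9401,-2.9185) cross=-14.311
θ=359°:   branch + wants cross > 0 → take C=(4.8603,2.8040) (cross=14.311)
θ=359°: ex = (C−B)/|BC| = (0.2870,0.9579); ey = (-0.9579,0.2870)
θ=359°: P = B + 3.27·ex + -1.96·ey = (6.8153,2.5002)

θ=59°: 5.05 1.07
θ=330°: 6.06 0.79
θ=345°: 6.36 1.85
θ=359°: 6.82 2.50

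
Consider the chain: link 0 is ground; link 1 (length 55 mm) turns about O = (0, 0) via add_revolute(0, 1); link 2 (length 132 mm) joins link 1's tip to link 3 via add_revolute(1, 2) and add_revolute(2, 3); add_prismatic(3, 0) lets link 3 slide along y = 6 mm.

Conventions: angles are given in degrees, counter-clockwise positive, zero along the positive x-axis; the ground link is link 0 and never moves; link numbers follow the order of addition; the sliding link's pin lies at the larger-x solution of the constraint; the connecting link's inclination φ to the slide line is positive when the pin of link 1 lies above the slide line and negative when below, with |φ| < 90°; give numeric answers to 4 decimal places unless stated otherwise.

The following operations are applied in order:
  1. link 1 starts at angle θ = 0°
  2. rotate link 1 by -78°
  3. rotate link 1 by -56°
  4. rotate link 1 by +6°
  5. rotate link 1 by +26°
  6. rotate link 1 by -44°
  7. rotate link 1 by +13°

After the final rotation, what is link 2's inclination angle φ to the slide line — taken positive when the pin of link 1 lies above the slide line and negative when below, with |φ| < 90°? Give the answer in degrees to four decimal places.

geometry: r = 55 mm, L = 132 mm, e = 6 mm; θ starts at 0°
rotate link 1 by -78°: θ ← 0° -78° = -78°
rotate link 1 by -56°: θ ← -78° -56° = -134°
rotate link 1 by +6°: θ ← -134° +6° = -128°
rotate link 1 by +26°: θ ← -128° +26° = -102°
rotate link 1 by -44°: θ ← -102° -44° = -146°
rotate link 1 by +13°: θ ← -146° +13° = -133°
h = r sin θ − e = -40.224454 − 6 = -46.224454
sin φ = h / L = -46.224454 / 132 = -0.35018525
φ = arcsin(-0.35018525) = -20.498647°

-20.4986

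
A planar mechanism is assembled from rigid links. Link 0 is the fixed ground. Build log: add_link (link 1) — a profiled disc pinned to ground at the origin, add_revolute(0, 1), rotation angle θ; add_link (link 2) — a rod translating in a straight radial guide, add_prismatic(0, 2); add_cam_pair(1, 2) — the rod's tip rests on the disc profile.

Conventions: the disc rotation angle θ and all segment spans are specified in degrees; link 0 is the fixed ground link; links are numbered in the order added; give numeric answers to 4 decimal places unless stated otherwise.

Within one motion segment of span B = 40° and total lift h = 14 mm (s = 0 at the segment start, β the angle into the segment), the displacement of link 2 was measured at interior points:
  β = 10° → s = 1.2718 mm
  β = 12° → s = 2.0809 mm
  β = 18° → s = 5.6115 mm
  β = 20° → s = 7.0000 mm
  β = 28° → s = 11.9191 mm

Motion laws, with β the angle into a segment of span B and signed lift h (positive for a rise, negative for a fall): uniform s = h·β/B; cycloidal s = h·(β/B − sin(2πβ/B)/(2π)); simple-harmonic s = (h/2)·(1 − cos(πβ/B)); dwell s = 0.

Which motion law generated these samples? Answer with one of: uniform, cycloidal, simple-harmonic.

candidates at β/B = r: uniform s = h·r (linear in β); cycloidal s = h·(r − sin(2πr)/(2π)); simple-harmonic s = (h/2)(1 − cos(πr))
β=10°: printed 1.2718 | uniform 3.5000, cycloidal 1.2718, simple-harmonic 2.0503
β=12°: printed 2.0809 | uniform 4.2000, cycloidal 2.0809, simple-harmonic 2.8855
β=18°: printed 5.6115 | uniform 6.3000, cycloidal 5.6115, simple-harmonic 5.9050
β=20°: printed 7.0000 | uniform 7.0000, cycloidal 7.0000, simple-harmonic 7.0000
β=28°: printed 11.9191 | uniform 9.8000, cycloidal 11.9191, simple-harmonic 11.1145
only one law matches every sample → cycloidal

cycloidal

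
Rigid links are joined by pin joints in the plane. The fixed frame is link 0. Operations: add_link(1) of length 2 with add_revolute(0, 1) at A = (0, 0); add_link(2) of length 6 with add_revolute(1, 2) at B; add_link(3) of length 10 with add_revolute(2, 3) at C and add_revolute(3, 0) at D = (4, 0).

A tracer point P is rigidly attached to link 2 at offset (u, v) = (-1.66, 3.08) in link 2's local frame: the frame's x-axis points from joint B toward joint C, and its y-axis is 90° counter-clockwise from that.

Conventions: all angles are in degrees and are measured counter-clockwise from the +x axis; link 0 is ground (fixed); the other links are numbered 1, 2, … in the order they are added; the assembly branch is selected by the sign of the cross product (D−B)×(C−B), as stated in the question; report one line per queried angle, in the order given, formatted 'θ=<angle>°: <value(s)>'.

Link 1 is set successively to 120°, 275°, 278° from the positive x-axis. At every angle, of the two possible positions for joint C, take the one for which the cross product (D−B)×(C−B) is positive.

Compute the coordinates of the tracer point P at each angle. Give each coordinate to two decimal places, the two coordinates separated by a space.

A=(0,0), D=(4.00,0)
θ=120°: B = A + 2.00·(cos120°, sin120°) = (-1.0000, 1.7321)
θ=120°: |BD| = 5.2915
θ=120°: circle(B,6.00) ∩ circle(D,10.00): a=-3.4017, h=4.9425
θ=120°:   candidates: C₊=(-2.5965,7.5158) cross=26.153; C₋=(-5.8321,-1.8247) cross=-26.153
θ=120°:   branch + wants cross > 0 → take C=(-2.5965,7.5158) (cross=26.153)
θ=120°: ex = (C−B)/|BC| = (-0.2661,0.9640); ey = (-0.9640,-0.2661)
θ=120°: P = B + -1.66·ex + 3.08·ey = (-3.5273,-0.6876)
θ=275°: B = A + 2.00·(cos275°, sin275°) = (0.1743, -1.9924)
θ=275°: |BD| = 4.3134
θ=275°: circle(B,6.00) ∩ circle(D,10.00): a=-5.2620, h=2.8829
θ=275°:   candidates: C₊=(-5.8244,-1.8660) cross=12.435; C₋=(-3.1611,-6.9799) cross=-12.435
θ=275°:   branch + wants cross > 0 → take C=(-5.8244,-1.8660) (cross=12.435)
θ=275°: ex = (C−B)/|BC| = (-0.9998,0.0211); ey = (-0.0211,-0.9998)
θ=275°: P = B + -1.66·ex + 3.08·ey = (1.7691,-5.1067)
θ=278°: B = A + 2.00·(cos278°, sin278°) = (0.2783, -1.9805)
θ=278°: |BD| = 4.2158
θ=278°: circle(B,6.00) ∩ circle(D,10.00): a=-5.4825, h=2.4376
θ=278°:   candidates: C₊=(-5.7067,-2.4043) cross=10.277; C₋=(-3.4164,-6.7080) cross=-10.277
θ=278°:   branch + wants cross > 0 → take C=(-5.7067,-2.4043) (cross=10.277)
θ=278°: ex = (C−B)/|BC| = (-0.9975,-0.0706); ey = (0.0706,-0.9975)
θ=278°: P = B + -1.66·ex + 3.08·ey = (2.1517,-4.9356)

θ=120°: -3.53 -0.69
θ=275°: 1.77 -5.11
θ=278°: 2.15 -4.94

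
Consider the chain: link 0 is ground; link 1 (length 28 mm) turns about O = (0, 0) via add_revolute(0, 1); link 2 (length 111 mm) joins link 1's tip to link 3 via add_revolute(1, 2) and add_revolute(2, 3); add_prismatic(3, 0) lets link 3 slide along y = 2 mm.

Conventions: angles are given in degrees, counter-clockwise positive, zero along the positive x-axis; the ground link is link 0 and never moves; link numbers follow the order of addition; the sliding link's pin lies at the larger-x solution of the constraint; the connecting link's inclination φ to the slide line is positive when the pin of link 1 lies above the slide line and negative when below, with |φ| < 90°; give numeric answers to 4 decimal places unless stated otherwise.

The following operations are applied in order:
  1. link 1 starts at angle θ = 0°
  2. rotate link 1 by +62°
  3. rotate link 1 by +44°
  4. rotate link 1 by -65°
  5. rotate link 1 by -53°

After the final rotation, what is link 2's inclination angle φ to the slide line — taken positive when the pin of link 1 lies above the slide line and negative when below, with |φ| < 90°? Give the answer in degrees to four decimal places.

geometry: r = 28 mm, L = 111 mm, e = 2 mm; θ starts at 0°
rotate link 1 by +62°: θ ← 0° +62° = 62°
rotate link 1 by +44°: θ ← 62° +44° = 106°
rotate link 1 by -65°: θ ← 106° -65° = 41°
rotate link 1 by -53°: θ ← 41° -53° = -12°
h = r sin θ − e = -5.821527 − 2 = -7.821527
sin φ = h / L = -7.821527 / 111 = -0.07046421
φ = arcsin(-0.07046421) = -4.040650°

-4.0407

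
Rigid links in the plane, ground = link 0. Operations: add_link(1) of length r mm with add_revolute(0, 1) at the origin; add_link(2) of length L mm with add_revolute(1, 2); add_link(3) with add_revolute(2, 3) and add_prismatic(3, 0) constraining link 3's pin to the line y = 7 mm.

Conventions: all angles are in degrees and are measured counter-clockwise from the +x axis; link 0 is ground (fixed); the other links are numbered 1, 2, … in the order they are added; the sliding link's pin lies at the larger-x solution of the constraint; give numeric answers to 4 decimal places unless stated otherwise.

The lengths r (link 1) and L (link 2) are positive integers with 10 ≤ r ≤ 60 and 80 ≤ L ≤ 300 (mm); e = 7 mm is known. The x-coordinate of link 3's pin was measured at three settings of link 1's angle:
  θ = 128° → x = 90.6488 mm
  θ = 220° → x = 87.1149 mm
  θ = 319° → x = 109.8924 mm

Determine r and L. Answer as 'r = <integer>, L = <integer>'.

constraint per measurement: (x − r cos θ)² + (r sin θ − e)² = L²
subtracting the θ₁ and θ₂ equations cancels the r² and L² terms:
r = (x₁² − x₂²) / (2[(x₁cos θ₁ + e sin θ₁) − (x₂cos θ₂ + e sin θ₂)]) = 14.9996 → r = 15
L² = (x₁ − r cos θ₁)² + (r sin θ₁ − e)² = 9999.9919 → L = 100.0000 → L = 100
check at θ₃=319°: x = 109.8924 (printed 109.8924) ✓

r = 15, L = 100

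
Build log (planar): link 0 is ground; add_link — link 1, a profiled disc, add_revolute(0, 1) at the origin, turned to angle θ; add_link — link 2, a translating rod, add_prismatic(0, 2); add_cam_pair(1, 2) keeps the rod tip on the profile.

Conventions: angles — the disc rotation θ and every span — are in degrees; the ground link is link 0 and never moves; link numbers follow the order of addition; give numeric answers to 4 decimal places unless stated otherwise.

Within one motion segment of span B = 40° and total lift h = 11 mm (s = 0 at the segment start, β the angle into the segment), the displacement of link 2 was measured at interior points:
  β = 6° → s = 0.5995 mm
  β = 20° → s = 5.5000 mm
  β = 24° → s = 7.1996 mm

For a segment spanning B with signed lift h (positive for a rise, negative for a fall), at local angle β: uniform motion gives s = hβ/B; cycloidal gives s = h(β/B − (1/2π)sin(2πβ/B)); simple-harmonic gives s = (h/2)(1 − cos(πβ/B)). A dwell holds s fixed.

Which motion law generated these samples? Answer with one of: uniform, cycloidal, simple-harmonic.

candidates at β/B = r: uniform s = h·r (linear in β); cycloidal s = h·(r − sin(2πr)/(2π)); simple-harmonic s = (h/2)(1 − cos(πr))
β=6°: printed 0.5995 | uniform 1.6500, cycloidal 0.2337, simple-harmonic 0.5995
β=20°: printed 5.5000 | uniform 5.5000, cycloidal 5.5000, simple-harmonic 5.5000
β=24°: printed 7.1996 | uniform 6.6000, cycloidal 7.6290, simple-harmonic 7.1996
only one law matches every sample → simple-harmonic

simple-harmonic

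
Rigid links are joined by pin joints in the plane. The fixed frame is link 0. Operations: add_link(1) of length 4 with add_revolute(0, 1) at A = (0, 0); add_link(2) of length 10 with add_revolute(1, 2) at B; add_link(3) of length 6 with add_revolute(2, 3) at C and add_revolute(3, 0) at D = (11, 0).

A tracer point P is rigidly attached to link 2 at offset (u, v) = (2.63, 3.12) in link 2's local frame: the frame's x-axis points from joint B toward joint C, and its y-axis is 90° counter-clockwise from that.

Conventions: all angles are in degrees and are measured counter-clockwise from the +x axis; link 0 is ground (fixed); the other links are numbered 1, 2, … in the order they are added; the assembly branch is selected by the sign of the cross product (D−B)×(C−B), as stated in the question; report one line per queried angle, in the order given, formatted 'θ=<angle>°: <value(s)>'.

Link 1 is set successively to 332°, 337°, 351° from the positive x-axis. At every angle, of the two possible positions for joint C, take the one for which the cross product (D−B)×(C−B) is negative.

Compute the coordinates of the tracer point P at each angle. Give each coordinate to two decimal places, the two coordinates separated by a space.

A=(0,0), D=(11.00,0)
θ=332°: B = A + 4.00·(cos332°, sin332°) = (3.5318, -1.8779)
θ=332°: |BD| = 7.7007
θ=332°: circle(B,10.00) ∩ circle(D,6.00): a=8.0058, h=5.9922
θ=332°:   candidates: C₊=(9.8347,5.8857) cross=46.144; C₋=(12.7572,-5.7369) cross=-46.144
θ=332°:   branch - wants cross < 0 → take C=(12.7572,-5.7369) (cross=-46.144)
θ=332°: ex = (C−B)/|BC| = (0.9225,-0.3859); ey = (0.3859,0.9225)
θ=332°: P = B + 2.63·ex + 3.12·ey = (7.1621,-0.0145)
θ=337°: B = A + 4.00·(cos337°, sin337°) = (3.6820, -1.5629)
θ=337°: |BD| = 7.4830
θ=337°: circle(B,10.00) ∩ circle(D,6.00): a=8.0179, h=5.9761
θ=337°:   candidates: C₊=(10.2749,5.9560) cross=44.719; C₋=(12.7712,-5.7326) cross=-44.719
θ=337°:   branch - wants cross < 0 → take C=(12.7712,-5.7326) (cross=-44.719)
θ=337°: ex = (C−B)/|BC| = (0.9089,-0.4170); ey = (0.4170,0.9089)
θ=337°: P = B + 2.63·ex + 3.12·ey = (7.3734,0.1763)
θ=351°: B = A + 4.00·(cos351°, sin351°) = (3.9508, -0.6257)
θ=351°: |BD| = 7.0770
θ=351°: circle(B,10.00) ∩ circle(D,6.00): a=8.0602, h=5.9189
θ=351°:   candidates: C₊=(11.4560,5.9826) cross=41.888; C₋=(12.5027,-5.8088) cross=-41.888
θ=351°:   branch - wants cross < 0 → take C=(12.5027,-5.8088) (cross=-41.888)
θ=351°: ex = (C−B)/|BC| = (0.8552,-0.5183); ey = (0.5183,0.8552)
θ=351°: P = B + 2.63·ex + 3.12·ey = (7.8170,0.6793)

θ=332°: 7.16 -0.01
θ=337°: 7.37 0.18
θ=351°: 7.82 0.68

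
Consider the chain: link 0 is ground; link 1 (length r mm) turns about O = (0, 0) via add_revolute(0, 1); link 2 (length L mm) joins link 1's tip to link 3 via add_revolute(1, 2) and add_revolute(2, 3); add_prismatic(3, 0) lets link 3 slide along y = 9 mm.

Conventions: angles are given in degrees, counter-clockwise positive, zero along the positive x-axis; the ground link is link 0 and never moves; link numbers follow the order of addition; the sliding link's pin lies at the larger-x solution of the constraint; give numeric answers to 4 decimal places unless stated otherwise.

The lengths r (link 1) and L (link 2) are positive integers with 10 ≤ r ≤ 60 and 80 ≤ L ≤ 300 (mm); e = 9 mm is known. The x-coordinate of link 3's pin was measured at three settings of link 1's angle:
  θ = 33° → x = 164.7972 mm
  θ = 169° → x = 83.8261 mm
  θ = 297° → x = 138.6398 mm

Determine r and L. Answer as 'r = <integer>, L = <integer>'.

constraint per measurement: (x − r cos θ)² + (r sin θ − e)² = L²
subtracting the θ₁ and θ₂ equations cancels the r² and L² terms:
r = (x₁² − x₂²) / (2[(x₁cos θ₁ + e sin θ₁) − (x₂cos θ₂ + e sin θ₂)]) = 45.0000 → r = 45
L² = (x₁ − r cos θ₁)² + (r sin θ₁ − e)² = 16384.0090 → L = 128.0000 → L = 128
check at θ₃=297°: x = 138.6398 (printed 138.6398) ✓

r = 45, L = 128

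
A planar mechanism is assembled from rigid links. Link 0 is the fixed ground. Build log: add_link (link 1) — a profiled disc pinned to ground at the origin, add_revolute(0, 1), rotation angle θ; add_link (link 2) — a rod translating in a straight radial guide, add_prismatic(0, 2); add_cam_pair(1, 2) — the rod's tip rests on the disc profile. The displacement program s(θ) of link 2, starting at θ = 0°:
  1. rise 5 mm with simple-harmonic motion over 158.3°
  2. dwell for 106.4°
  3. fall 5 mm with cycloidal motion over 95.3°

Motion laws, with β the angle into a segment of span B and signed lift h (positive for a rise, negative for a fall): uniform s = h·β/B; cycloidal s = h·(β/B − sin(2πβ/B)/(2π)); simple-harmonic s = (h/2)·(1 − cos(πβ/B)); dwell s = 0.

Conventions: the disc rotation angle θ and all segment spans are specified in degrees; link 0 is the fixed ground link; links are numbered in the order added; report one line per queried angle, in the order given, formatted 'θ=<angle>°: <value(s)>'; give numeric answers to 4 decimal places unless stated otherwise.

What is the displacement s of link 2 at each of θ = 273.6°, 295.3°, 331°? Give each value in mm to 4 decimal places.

seg 1 [0°–158.3°] simple-harmonic, h=5: full span → s += 5 → s = 5.0000
seg 2 [158.3°–264.7°] dwell: s stays 5.0000
seg 3 [264.7°–360°] cycloidal, h=-5: θ=273.6° here. β=8.9, B=95.3. -5·(0.0934 − sin(2π·0.0934)/(2π)) = -0.0263 → s = 4.9737
seg 3 [264.7°–360°] cycloidal, h=-5: θ=295.3° here. β=30.6, B=95.3. -5·(0.3211 − sin(2π·0.3211)/(2π)) = -0.8878 → s = 4.1122
seg 3 [264.7°–360°] cycloidal, h=-5: θ=331° here. β=66.3, B=95.3. -5·(0.6957 − sin(2π·0.6957)/(2π)) = -4.2284 → s = 0.7716

θ=273.6°: 4.9737
θ=295.3°: 4.1122
θ=331°: 0.7716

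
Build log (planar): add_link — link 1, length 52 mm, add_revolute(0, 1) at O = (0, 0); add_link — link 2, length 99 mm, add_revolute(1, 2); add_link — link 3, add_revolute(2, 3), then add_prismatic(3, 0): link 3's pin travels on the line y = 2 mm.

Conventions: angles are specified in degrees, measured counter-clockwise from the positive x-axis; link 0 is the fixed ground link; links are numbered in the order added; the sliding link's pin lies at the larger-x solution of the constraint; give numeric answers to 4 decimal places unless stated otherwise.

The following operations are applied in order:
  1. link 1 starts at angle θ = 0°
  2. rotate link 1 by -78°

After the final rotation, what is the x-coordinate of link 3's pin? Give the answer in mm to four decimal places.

geometry: r = 52 mm, L = 99 mm, e = 2 mm; θ starts at 0°
rotate link 1 by -78°: θ ← 0° -78° = -78°
crank pin P = (r cos θ, r sin θ) = (10.811408, -50.863675)
h = r sin θ − e = -50.863675 − 2 = -52.863675
x = r cos θ + √(L² − h²) = 10.811408 + 83.704431 = 94.515839

94.5158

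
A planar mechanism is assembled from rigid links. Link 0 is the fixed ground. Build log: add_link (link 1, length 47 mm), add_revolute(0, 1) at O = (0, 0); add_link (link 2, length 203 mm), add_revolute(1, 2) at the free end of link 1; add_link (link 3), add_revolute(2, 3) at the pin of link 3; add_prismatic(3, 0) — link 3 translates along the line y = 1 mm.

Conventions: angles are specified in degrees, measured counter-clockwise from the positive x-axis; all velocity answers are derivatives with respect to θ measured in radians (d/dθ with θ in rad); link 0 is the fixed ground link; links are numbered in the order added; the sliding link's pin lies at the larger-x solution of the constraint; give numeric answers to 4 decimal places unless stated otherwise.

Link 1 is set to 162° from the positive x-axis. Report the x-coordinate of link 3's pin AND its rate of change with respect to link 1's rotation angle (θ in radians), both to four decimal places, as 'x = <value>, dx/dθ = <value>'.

geometry: r = 47 mm, L = 203 mm, e = 1 mm
crank pin P = (r cos θ, r sin θ) = (-44.699656, 14.523799)
h = r sin θ − e = 14.523799 − 1 = 13.523799
x = r cos θ + √(L² − h²) = -44.699656 + 202.549023 = 157.849367
dx/dθ = −r sin θ − h·r cos θ/√(L² − h²) (θ in radians; h = 13.523799) = -11.539291

x = 157.8494, dx/dθ = -11.5393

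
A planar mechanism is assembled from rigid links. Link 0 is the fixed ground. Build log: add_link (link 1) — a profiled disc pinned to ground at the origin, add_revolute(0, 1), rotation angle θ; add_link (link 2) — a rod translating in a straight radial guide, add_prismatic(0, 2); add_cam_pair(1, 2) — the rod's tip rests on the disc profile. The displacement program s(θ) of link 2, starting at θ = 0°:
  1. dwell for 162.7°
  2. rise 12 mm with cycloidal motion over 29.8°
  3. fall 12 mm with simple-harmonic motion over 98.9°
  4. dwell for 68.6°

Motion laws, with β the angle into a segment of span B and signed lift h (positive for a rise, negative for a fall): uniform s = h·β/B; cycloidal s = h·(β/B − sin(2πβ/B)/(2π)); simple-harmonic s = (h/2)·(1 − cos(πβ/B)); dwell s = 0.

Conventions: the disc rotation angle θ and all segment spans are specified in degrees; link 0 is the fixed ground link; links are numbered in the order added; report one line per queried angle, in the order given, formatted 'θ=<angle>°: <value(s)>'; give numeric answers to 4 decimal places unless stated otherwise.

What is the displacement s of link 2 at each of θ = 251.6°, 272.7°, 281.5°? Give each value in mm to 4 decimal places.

seg 1 [0°–162.7°] dwell: s stays 0.0000
seg 2 [162.7°–192.5°] cycloidal, h=12: full span → s += 12 → s = 12.0000
seg 3 [192.5°–291.4°] simple-harmonic, h=-12: θ=251.6° here. β=59.1, B=98.9. -12/2·(1 − cos(π·0.5976)) = -7.8105 → s = 4.1895
seg 3 [192.5°–291.4°] simple-harmonic, h=-12: θ=272.7° here. β=80.2, B=98.9. -12/2·(1 − cos(π·0.8109)) = -10.9722 → s = 1.0278
seg 3 [192.5°–291.4°] simple-harmonic, h=-12: θ=281.5° here. β=89, B=98.9. -12/2·(1 − cos(π·0.8999)) = -11.7057 → s = 0.2943

θ=251.6°: 4.1895
θ=272.7°: 1.0278
θ=281.5°: 0.2943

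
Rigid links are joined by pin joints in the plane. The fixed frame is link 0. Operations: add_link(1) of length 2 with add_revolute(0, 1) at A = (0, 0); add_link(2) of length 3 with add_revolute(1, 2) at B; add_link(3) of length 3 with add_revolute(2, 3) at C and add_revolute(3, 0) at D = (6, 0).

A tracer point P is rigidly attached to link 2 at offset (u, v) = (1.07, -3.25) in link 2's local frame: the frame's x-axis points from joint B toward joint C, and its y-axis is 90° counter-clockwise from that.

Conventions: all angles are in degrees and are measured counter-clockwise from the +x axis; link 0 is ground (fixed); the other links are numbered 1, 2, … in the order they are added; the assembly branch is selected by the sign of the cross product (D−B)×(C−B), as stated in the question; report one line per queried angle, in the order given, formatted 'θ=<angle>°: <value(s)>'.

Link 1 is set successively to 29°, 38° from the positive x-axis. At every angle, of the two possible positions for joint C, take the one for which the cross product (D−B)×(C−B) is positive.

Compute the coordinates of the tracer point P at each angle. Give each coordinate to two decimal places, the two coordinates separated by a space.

A=(0,0), D=(6.00,0)
θ=29°: B = A + 2.00·(cos29°, sin29°) = (1.7492, 0.9696)
θ=29°: |BD| = 4.3599
θ=29°: circle(B,3.00) ∩ circle(D,3.00): a=2.1800, h=2.0610
θ=29°:   candidates: C₊=(4.3330,2.4942) cross=8.986; C₋=(3.4163,-1.5246) cross=-8.986
θ=29°:   branch + wants cross > 0 → take C=(4.3330,2.4942) (cross=8.986)
θ=29°: ex = (C−B)/|BC| = (0.8612,0.5082); ey = (-0.5082,0.8612)
θ=29°: P = B + 1.07·ex + -3.25·ey = (4.3224,-1.2857)
θ=38°: B = A + 2.00·(cos38°, sin38°) = (1.5760, 1.2313)
θ=38°: |BD| = 4.5921
θ=38°: circle(B,3.00) ∩ circle(D,3.00): a=2.2961, h=1.9308
θ=38°:   candidates: C₊=(4.3057,2.4758) cross=8.867; C₋=(3.2703,-1.2445) cross=-8.867
θ=38°:   branch + wants cross > 0 → take C=(4.3057,2.4758) (cross=8.867)
θ=38°: ex = (C−B)/|BC| = (0.9099,0.4148); ey = (-0.4148,0.9099)
θ=38°: P = B + 1.07·ex + -3.25·ey = (3.8978,-1.2820)

θ=29°: 4.32 -1.29
θ=38°: 3.90 -1.28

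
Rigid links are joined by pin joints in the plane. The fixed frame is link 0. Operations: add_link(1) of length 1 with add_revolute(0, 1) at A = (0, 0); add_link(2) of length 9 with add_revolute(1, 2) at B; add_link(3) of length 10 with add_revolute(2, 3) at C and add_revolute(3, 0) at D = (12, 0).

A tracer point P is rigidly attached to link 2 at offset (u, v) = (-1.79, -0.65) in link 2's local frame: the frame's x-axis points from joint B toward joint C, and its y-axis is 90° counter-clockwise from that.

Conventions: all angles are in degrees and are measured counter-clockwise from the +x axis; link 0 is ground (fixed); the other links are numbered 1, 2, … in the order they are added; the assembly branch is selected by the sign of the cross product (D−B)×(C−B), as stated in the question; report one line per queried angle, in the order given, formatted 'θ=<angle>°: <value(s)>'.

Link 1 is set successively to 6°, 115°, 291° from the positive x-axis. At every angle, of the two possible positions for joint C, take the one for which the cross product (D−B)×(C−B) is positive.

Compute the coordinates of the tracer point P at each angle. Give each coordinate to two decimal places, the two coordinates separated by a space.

A=(0,0), D=(12.00,0)
θ=6°: B = A + 1.00·(cos6°, sin6°) = (0.9945, 0.1045)
θ=6°: |BD| = 11.0060
θ=6°: circle(B,9.00) ∩ circle(D,10.00): a=4.6398, h=7.7118
θ=6°:   candidates: C₊=(5.7074,7.7719) cross=84.876; C₋=(5.5609,-7.6510) cross=-84.876
θ=6°:   branch + wants cross > 0 → take C=(5.7074,7.7719) (cross=84.876)
θ=6°: ex = (C−B)/|BC| = (0.5237,0.8519); ey = (-0.8519,0.5237)
θ=6°: P = B + -1.79·ex + -0.65·ey = (0.6109,-1.7608)
θ=115°: B = A + 1.00·(cos115°, sin115°) = (-0.4226, 0.9063)
θ=115°: |BD| = 12.4556
θ=115°: circle(B,9.00) ∩ circle(D,10.00): a=5.4651, h=7.1507
θ=115°:   candidates: C₊=(5.5483,7.6404) cross=89.067; C₋=(4.5077,-6.6231) cross=-89.067
θ=115°:   branch + wants cross > 0 → take C=(5.5483,7.6404) (cross=89.067)
θ=115°: ex = (C−B)/|BC| = (0.6634,0.7482); ey = (-0.7482,0.6634)
θ=115°: P = B + -1.79·ex + -0.65·ey = (-1.1238,-0.8643)
θ=291°: B = A + 1.00·(cos291°, sin291°) = (0.3584, -0.9336)
θ=291°: |BD| = 11.6790
θ=291°: circle(B,9.00) ∩ circle(D,10.00): a=5.0261, h=7.4658
θ=291°:   candidates: C₊=(4.7716,6.9101) cross=87.193; C₋=(5.9652,-7.9737) cross=-87.193
θ=291°:   branch + wants cross > 0 → take C=(4.7716,6.9101) (cross=87.193)
θ=291°: ex = (C−B)/|BC| = (0.4904,0.8715); ey = (-0.8715,0.4904)
θ=291°: P = B + -1.79·ex + -0.65·ey = (0.0471,-2.8123)

θ=6°: 0.61 -1.76
θ=115°: -1.12 -0.86
θ=291°: 0.05 -2.81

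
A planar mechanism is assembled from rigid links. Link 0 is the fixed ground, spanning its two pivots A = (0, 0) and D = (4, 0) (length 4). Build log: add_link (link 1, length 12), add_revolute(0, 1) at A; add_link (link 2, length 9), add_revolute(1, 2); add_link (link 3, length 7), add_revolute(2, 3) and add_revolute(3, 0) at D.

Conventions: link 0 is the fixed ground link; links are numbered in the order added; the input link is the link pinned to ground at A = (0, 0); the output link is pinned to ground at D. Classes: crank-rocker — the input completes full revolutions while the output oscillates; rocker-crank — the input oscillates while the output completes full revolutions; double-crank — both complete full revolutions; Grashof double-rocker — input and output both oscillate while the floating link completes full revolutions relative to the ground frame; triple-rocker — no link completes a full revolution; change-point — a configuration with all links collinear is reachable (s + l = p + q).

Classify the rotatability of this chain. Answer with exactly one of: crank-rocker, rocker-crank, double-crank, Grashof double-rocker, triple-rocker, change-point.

lengths: ground=4, input=12, coupler=9, output=7
sorted: s=4 (shortest), l=12 (longest), p+q=16
s + l = 16 vs p + q = 16
s + l = p + q → change-point (collinear configuration reachable)

change-point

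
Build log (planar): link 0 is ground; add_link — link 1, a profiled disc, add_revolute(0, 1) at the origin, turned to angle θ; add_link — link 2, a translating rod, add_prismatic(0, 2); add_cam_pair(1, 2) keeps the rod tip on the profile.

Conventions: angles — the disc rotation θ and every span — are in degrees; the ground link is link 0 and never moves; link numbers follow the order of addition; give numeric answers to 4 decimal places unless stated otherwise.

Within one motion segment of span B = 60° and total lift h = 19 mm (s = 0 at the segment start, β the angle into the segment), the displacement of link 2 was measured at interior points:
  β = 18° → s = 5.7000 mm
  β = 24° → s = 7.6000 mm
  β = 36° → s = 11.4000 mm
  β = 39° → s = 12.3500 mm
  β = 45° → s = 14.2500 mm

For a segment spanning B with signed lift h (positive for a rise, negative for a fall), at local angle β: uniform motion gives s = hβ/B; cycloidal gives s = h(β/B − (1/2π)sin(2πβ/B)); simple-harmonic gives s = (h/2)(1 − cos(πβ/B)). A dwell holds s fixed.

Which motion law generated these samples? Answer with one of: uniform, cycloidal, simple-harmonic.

candidates at β/B = r: uniform s = h·r (linear in β); cycloidal s = h·(r − sin(2πr)/(2π)); simple-harmonic s = (h/2)(1 − cos(πr))
β=18°: printed 5.7000 | uniform 5.7000, cycloidal 2.8241, simple-harmonic 3.9160
β=24°: printed 7.6000 | uniform 7.6000, cycloidal 5.8226, simple-harmonic 6.5643
β=36°: printed 11.4000 | uniform 11.4000, cycloidal 13.1774, simple-harmonic 12.4357
β=39°: printed 12.3500 | uniform 12.3500, cycloidal 14.7964, simple-harmonic 13.8129
β=45°: printed 14.2500 | uniform 14.2500, cycloidal 17.2739, simple-harmonic 16.2175
only one law matches every sample → uniform

uniform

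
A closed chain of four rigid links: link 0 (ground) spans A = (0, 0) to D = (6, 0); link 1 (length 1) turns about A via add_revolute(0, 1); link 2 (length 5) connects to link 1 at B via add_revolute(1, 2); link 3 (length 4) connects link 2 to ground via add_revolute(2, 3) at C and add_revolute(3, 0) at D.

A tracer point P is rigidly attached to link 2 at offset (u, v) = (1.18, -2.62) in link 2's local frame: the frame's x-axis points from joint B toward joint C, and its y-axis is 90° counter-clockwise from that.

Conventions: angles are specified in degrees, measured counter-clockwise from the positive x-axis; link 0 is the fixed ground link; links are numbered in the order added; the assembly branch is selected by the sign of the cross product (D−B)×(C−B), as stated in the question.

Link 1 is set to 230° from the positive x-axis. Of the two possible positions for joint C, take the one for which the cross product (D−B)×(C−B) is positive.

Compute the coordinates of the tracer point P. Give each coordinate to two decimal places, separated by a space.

A=(0,0), D=(6.00,0)
B = A + 1.00·(cos230°, sin230°) = (-0.6428, -0.7660)
|BD| = 6.6868
circle(B,5.00) ∩ circle(D,4.00): a=4.0164, h=2.9780
  candidates: C₊=(3.0060,2.6525) cross=19.914; C₋=(3.6883,-3.2644) cross=-19.914
  branch + wants cross > 0 → take C=(3.0060,2.6525) (cross=19.914)
ex = (C−B)/|BC| = (0.7298,0.6837); ey = (-0.6837,0.7298)
P = B + 1.18·ex + -2.62·ey = (2.0096,-1.8712)

2.01 -1.87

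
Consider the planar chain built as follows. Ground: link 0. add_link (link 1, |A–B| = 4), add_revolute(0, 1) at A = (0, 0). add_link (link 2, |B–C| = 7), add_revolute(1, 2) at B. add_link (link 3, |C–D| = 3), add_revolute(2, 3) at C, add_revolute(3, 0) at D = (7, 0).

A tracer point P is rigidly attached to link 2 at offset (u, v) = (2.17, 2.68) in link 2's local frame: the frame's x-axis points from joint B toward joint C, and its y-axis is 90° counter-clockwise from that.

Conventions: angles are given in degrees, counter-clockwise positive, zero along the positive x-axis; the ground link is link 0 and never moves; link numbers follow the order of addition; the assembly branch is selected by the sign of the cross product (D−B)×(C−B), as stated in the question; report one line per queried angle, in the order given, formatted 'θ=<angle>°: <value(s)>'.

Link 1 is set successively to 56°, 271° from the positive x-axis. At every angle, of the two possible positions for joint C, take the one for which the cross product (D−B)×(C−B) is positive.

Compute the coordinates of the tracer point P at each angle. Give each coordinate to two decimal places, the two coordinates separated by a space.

A=(0,0), D=(7.00,0)
θ=56°: B = A + 4.00·(cos56°, sin56°) = (2.2368, 3.3162)
θ=56°: |BD| = 5.8039
θ=56°: circle(B,7.00) ∩ circle(D,3.00): a=6.3479, h=2.9503
θ=56°:   candidates: C₊=(9.1322,2.1104) cross=17.123; C₋=(5.7608,-2.7321) cross=-17.123
θ=56°:   branch + wants cross > 0 → take C=(9.1322,2.1104) (cross=17.123)
θ=56°: ex = (C−B)/|BC| = (0.9851,-0.1722); ey = (0.1722,0.9851)
θ=56°: P = B + 2.17·ex + 2.68·ey = (4.8360,5.5823)
θ=271°: B = A + 4.00·(cos271°, sin271°) = (0.0698, -3.9994)
θ=271°: |BD| = 8.0014
θ=271°: circle(B,7.00) ∩ circle(D,3.00): a=6.5003, h=2.5974
θ=271°:   candidates: C₊=(4.4015,1.4993) cross=20.783; C₋=(6.9981,-3.0000) cross=-20.783
θ=271°:   branch + wants cross > 0 → take C=(4.4015,1.4993) (cross=20.783)
θ=271°: ex = (C−B)/|BC| = (0.6188,0.7855); ey = (-0.7855,0.6188)
θ=271°: P = B + 2.17·ex + 2.68·ey = (-0.6926,-0.6363)

θ=56°: 4.84 5.58
θ=271°: -0.69 -0.64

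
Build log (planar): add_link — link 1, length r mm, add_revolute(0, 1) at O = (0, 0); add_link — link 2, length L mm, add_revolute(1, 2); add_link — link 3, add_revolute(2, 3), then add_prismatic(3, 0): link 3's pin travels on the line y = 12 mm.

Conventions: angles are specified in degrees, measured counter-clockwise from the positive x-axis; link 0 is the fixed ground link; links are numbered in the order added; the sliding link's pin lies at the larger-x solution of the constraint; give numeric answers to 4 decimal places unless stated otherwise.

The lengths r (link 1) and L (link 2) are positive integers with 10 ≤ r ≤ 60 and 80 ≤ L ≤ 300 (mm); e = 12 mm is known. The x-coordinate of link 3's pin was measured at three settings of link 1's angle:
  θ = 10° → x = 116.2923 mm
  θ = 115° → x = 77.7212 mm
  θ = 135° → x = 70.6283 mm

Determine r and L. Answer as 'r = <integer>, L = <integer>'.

constraint per measurement: (x − r cos θ)² + (r sin θ − e)² = L²
subtracting the θ₁ and θ₂ equations cancels the r² and L² terms:
r = (x₁² − x₂²) / (2[(x₁cos θ₁ + e sin θ₁) − (x₂cos θ₂ + e sin θ₂)]) = 27.0000 → r = 27
L² = (x₁ − r cos θ₁)² + (r sin θ₁ − e)² = 8099.9949 → L = 90.0000 → L = 90
check at θ₃=135°: x = 70.6283 (printed 70.6283) ✓

r = 27, L = 90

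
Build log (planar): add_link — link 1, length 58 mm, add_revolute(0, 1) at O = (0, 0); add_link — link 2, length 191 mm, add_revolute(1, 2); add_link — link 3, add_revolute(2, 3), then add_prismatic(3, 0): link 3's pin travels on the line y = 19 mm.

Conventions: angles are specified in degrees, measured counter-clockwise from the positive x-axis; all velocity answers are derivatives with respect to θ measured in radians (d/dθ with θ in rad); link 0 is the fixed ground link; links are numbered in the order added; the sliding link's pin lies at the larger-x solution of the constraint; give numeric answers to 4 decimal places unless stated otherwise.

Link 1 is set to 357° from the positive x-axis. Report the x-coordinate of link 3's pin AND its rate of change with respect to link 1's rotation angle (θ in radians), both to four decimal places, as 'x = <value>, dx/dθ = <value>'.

geometry: r = 58 mm, L = 191 mm, e = 19 mm
crank pin P = (r cos θ, r sin θ) = (57.920513, -3.035485)
h = r sin θ − e = -3.035485 − 19 = -22.035485
x = r cos θ + √(L² − h²) = 57.920513 + 189.724636 = 247.645149
dx/dθ = −r sin θ − h·r cos θ/√(L² − h²) (θ in radians; h = -22.035485) = 9.762638

x = 247.6451, dx/dθ = 9.7626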